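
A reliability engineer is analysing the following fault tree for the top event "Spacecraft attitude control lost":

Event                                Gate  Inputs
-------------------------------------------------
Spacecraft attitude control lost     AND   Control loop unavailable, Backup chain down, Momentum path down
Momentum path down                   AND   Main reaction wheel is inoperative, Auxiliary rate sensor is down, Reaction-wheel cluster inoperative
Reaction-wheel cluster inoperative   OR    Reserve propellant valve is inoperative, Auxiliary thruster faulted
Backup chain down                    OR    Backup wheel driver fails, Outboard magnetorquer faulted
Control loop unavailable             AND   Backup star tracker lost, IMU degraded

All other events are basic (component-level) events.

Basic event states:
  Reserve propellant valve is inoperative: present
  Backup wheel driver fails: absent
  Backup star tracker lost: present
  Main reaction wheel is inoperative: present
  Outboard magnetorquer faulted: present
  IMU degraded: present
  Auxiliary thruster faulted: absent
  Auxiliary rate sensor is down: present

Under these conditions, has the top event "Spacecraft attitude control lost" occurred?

Control loop unavailable [AND]: Backup star tracker lost=occurs, IMU degraded=occurs → all inputs occur → occurs.
Backup chain down [OR]: Backup wheel driver fails=not, Outboard magnetorquer faulted=occurs → at least one input occurs → occurs.
Reaction-wheel cluster inoperative [OR]: Reserve propellant valve is inoperative=occurs, Auxiliary thruster faulted=not → at least one input occurs → occurs.
Momentum path down [AND]: Main reaction wheel is inoperative=occurs, Auxiliary rate sensor is down=occurs, Reaction-wheel cluster inoperative=occurs → all inputs occur → occurs.
Spacecraft attitude control lost [AND]: Control loop unavailable=occurs, Backup chain down=occurs, Momentum path down=occurs → all inputs occur → occurs.

Yes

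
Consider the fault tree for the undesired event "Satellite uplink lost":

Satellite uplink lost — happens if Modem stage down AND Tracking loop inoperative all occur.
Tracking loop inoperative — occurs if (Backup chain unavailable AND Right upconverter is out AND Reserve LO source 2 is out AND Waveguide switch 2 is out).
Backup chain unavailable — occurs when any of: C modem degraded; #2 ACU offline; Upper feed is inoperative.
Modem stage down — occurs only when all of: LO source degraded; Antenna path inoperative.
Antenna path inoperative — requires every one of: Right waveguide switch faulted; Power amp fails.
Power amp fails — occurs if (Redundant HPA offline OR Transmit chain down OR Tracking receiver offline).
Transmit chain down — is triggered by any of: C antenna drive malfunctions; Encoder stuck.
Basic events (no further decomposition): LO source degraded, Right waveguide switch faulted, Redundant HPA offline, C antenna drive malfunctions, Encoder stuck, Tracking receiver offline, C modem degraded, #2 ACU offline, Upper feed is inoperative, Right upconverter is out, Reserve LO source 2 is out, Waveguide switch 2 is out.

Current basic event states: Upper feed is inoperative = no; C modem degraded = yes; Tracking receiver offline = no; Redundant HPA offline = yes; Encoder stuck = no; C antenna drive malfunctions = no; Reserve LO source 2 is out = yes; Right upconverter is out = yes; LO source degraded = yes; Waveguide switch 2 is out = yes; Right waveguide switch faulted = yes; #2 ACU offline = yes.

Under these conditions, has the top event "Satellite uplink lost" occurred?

Transmit chain down [OR]: C antenna drive malfunctions=not, Encoder stuck=not → no input occurs → does not occur.
Power amp fails [OR]: Redundant HPA offline=occurs, Transmit chain down=not, Tracking receiver offline=not → at least one input occurs → occurs.
Antenna path inoperative [AND]: Right waveguide switch faulted=occurs, Power amp fails=occurs → all inputs occur → occurs.
Modem stage down [AND]: LO source degraded=occurs, Antenna path inoperative=occurs → all inputs occur → occurs.
Backup chain unavailable [OR]: C modem degraded=occurs, #2 ACU offline=occurs, Upper feed is inoperative=not → at least one input occurs → occurs.
Tracking loop inoperative [AND]: Backup chain unavailable=occurs, Right upconverter is out=occurs, Reserve LO source 2 is out=occurs, Waveguide switch 2 is out=occurs → all inputs occur → occurs.
Satellite uplink lost [AND]: Modem stage down=occurs, Tracking loop inoperative=occurs → all inputs occur → occurs.

Yes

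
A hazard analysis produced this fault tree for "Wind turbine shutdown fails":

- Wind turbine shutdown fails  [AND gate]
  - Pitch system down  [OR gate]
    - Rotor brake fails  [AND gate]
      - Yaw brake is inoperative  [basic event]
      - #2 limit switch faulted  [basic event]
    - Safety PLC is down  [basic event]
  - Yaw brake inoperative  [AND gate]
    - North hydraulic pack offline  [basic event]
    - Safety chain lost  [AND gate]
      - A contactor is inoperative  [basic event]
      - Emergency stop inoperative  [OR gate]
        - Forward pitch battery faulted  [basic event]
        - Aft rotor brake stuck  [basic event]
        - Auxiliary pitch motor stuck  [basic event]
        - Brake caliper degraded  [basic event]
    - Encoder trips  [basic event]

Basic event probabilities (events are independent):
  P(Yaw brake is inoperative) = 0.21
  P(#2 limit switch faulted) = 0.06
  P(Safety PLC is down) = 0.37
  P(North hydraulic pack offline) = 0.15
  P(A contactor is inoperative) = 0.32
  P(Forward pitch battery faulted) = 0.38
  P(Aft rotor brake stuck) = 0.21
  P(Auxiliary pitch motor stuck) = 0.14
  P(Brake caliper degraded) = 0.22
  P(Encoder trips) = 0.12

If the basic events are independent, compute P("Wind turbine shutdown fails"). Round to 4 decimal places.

P(Rotor brake fails) [AND] = 0.21 × 0.06 = 0.012600
P(Pitch system down) [OR] = 1 − (1−0.012600) × (1−0.37) = 0.377938
P(Emergency stop inoperative) [OR] = 1 − (1−0.38) × (1−0.21) × (1−0.14) × (1−0.22) = 0.671442
P(Safety chain lost) [AND] = 0.32 × 0.671442 = 0.214861
P(Yaw brake inoperative) [AND] = 0.15 × 0.214861 × 0.12 = 0.003867
P(Wind turbine shutdown fails) [AND] = 0.377938 × 0.003867 = 0.001461
Rounded to 4 decimal places: P(Wind turbine shutdown fails) ≈ 0.0015.

0.0015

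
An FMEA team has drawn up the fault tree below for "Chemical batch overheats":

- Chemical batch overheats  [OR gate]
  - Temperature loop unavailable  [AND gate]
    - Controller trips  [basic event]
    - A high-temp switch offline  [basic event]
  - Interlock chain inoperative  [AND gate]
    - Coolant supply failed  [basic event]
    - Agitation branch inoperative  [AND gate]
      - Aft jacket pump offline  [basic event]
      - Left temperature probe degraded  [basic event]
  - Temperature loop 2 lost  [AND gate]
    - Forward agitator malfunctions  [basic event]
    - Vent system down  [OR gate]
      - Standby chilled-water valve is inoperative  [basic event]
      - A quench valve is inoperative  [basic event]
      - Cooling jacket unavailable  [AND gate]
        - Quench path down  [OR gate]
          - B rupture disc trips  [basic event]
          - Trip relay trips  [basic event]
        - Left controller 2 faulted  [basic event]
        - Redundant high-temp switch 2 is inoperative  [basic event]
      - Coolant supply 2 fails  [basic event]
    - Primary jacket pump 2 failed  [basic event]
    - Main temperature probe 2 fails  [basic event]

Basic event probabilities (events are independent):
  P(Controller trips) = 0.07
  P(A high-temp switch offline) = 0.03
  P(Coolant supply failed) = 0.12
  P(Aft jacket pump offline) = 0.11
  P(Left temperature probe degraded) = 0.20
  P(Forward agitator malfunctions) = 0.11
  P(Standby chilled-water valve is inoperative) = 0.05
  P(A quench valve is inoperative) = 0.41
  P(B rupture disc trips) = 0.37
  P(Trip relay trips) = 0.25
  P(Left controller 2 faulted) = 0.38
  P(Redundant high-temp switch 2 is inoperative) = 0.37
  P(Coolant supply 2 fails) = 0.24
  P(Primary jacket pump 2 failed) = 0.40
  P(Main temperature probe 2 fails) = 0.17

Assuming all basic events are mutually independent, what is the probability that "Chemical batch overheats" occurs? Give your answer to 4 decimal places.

0.0092

P(Temperature loop unavailable) [AND] = 0.07 × 0.03 = 0.002100
P(Agitation branch inoperative) [AND] = 0.11 × 0.20 = 0.022000
P(Interlock chain inoperative) [AND] = 0.12 × 0.022000 = 0.002640
P(Quench path down) [OR] = 1 − (1−0.37) × (1−0.25) = 0.527500
P(Cooling jacket unavailable) [AND] = 0.527500 × 0.38 × 0.37 = 0.074167
P(Vent system down) [OR] = 1 − (1−0.05) × (1−0.41) × (1−0.074167) × (1−0.24) = 0.605614
P(Temperature loop 2 lost) [AND] = 0.11 × 0.605614 × 0.40 × 0.17 = 0.004530
P(Chemical batch overheats) [OR] = 1 − (1−0.002100) × (1−0.002640) × (1−0.004530) = 0.009243
Rounded to 4 decimal places: P(Chemical batch overheats) ≈ 0.0092.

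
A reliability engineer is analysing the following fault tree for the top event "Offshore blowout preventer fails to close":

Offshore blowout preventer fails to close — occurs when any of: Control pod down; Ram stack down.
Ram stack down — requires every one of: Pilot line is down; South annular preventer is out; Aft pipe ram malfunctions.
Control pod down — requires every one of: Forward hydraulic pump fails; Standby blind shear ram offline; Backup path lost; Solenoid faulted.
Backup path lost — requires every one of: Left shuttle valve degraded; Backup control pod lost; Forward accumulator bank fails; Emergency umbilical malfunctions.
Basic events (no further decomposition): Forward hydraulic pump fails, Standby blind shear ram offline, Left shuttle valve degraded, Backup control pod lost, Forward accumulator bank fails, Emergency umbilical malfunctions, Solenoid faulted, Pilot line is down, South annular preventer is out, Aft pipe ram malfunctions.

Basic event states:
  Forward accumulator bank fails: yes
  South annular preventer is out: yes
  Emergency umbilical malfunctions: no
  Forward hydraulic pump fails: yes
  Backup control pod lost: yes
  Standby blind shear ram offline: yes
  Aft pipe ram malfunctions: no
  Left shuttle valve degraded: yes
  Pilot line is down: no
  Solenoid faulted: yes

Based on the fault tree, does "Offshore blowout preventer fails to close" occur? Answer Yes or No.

Backup path lost [AND]: Left shuttle valve degraded=occurs, Backup control pod lost=occurs, Forward accumulator bank fails=occurs, Emergency umbilical malfunctions=not → not all inputs occur → does not occur.
Control pod down [AND]: Forward hydraulic pump fails=occurs, Standby blind shear ram offline=occurs, Backup path lost=not, Solenoid faulted=occurs → not all inputs occur → does not occur.
Ram stack down [AND]: Pilot line is down=not, South annular preventer is out=occurs, Aft pipe ram malfunctions=not → not all inputs occur → does not occur.
Offshore blowout preventer fails to close [OR]: Control pod down=not, Ram stack down=not → no input occurs → does not occur.

No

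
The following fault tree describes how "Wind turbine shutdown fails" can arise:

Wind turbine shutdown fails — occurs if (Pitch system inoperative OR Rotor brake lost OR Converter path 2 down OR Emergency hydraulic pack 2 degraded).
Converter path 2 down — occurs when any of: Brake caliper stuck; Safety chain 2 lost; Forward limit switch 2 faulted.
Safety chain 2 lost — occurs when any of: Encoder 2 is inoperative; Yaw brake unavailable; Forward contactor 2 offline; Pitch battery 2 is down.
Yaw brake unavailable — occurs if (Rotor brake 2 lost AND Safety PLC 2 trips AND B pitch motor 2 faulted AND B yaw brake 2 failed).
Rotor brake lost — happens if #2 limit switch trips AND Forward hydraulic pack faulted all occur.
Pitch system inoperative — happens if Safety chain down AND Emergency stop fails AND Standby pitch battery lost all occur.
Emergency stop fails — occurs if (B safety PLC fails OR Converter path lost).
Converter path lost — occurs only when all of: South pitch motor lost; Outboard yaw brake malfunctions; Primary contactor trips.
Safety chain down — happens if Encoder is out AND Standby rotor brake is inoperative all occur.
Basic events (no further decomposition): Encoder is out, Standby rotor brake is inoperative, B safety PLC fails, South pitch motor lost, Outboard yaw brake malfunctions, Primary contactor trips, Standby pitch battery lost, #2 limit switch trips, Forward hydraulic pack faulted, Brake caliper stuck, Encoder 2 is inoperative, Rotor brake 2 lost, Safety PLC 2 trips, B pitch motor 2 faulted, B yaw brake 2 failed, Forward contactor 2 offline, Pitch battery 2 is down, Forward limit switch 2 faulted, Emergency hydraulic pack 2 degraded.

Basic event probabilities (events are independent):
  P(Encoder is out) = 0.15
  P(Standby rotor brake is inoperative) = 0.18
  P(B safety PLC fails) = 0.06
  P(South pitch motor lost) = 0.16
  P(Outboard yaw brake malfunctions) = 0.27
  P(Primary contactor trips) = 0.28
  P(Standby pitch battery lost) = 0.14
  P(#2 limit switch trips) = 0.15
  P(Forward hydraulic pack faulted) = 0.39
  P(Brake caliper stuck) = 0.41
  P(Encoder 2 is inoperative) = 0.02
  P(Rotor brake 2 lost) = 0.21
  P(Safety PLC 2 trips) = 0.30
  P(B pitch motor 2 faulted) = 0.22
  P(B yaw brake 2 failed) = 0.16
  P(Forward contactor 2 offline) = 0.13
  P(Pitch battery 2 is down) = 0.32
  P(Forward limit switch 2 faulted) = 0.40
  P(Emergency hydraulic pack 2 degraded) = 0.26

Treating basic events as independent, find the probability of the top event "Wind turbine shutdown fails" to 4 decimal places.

0.8574

P(Safety chain down) [AND] = 0.15 × 0.18 = 0.027000
P(Converter path lost) [AND] = 0.16 × 0.27 × 0.28 = 0.012096
P(Emergency stop fails) [OR] = 1 − (1−0.06) × (1−0.012096) = 0.071370
P(Pitch system inoperative) [AND] = 0.027000 × 0.071370 × 0.14 = 0.000270
P(Rotor brake lost) [AND] = 0.15 × 0.39 = 0.058500
P(Yaw brake unavailable) [AND] = 0.21 × 0.30 × 0.22 × 0.16 = 0.002218
P(Safety chain 2 lost) [OR] = 1 − (1−0.02) × (1−0.002218) × (1−0.13) × (1−0.32) = 0.421518
P(Converter path 2 down) [OR] = 1 − (1−0.41) × (1−0.421518) × (1−0.40) = 0.795217
P(Wind turbine shutdown fails) [OR] = 1 − (1−0.000270) × (1−0.058500) × (1−0.795217) × (1−0.26) = 0.857364
Rounded to 4 decimal places: P(Wind turbine shutdown fails) ≈ 0.8574.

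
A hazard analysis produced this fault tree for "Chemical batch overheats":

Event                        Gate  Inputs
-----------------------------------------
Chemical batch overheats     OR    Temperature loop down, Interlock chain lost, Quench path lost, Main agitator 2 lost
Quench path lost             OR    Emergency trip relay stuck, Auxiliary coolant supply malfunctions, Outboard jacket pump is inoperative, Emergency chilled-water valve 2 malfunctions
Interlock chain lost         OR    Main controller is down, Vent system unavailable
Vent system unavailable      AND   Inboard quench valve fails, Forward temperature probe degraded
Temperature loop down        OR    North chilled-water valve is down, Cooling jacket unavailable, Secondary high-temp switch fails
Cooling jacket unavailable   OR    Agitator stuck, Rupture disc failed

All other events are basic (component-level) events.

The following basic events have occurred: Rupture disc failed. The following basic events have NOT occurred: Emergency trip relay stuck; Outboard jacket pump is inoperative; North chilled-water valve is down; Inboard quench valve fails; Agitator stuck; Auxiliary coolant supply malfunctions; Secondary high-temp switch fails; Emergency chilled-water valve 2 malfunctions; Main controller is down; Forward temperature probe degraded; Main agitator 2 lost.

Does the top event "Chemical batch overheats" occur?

Cooling jacket unavailable [OR]: Agitator stuck=not, Rupture disc failed=occurs → at least one input occurs → occurs.
Temperature loop down [OR]: North chilled-water valve is down=not, Cooling jacket unavailable=occurs, Secondary high-temp switch fails=not → at least one input occurs → occurs.
Vent system unavailable [AND]: Inboard quench valve fails=not, Forward temperature probe degraded=not → not all inputs occur → does not occur.
Interlock chain lost [OR]: Main controller is down=not, Vent system unavailable=not → no input occurs → does not occur.
Quench path lost [OR]: Emergency trip relay stuck=not, Auxiliary coolant supply malfunctions=not, Outboard jacket pump is inoperative=not, Emergency chilled-water valve 2 malfunctions=not → no input occurs → does not occur.
Chemical batch overheats [OR]: Temperature loop down=occurs, Interlock chain lost=not, Quench path lost=not, Main agitator 2 lost=not → at least one input occurs → occurs.

Yes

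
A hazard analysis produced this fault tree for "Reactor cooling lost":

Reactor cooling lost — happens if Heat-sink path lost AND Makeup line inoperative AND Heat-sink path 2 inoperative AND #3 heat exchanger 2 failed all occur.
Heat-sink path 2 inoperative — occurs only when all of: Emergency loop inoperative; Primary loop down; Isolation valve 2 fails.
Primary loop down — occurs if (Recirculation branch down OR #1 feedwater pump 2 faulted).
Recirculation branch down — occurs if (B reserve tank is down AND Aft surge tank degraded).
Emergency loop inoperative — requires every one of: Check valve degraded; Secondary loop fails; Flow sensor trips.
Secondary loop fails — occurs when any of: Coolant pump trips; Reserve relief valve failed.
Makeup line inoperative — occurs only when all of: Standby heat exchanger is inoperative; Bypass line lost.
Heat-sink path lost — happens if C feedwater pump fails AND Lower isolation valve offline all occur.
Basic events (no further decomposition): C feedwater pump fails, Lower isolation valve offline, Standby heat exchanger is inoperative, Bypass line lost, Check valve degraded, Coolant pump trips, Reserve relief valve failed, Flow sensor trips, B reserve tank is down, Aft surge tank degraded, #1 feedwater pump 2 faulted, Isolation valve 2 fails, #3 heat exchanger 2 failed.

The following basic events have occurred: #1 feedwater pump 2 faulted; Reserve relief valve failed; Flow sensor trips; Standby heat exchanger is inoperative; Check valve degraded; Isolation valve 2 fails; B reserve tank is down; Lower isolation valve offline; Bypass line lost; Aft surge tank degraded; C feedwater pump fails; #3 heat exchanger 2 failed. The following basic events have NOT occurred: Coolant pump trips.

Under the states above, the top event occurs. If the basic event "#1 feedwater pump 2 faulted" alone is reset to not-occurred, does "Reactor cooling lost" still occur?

Yes

Counterfactual: set "#1 feedwater pump 2 faulted" to not occurred.
Heat-sink path lost [AND]: C feedwater pump fails=occurs, Lower isolation valve offline=occurs → all inputs occur → occurs.
Makeup line inoperative [AND]: Standby heat exchanger is inoperative=occurs, Bypass line lost=occurs → all inputs occur → occurs.
Secondary loop fails [OR]: Coolant pump trips=not, Reserve relief valve failed=occurs → at least one input occurs → occurs.
Emergency loop inoperative [AND]: Check valve degraded=occurs, Secondary loop fails=occurs, Flow sensor trips=occurs → all inputs occur → occurs.
Recirculation branch down [AND]: B reserve tank is down=occurs, Aft surge tank degraded=occurs → all inputs occur → occurs.
Primary loop down [OR]: Recirculation branch down=occurs, #1 feedwater pump 2 faulted=not → at least one input occurs → occurs.
Heat-sink path 2 inoperative [AND]: Emergency loop inoperative=occurs, Primary loop down=occurs, Isolation valve 2 fails=occurs → all inputs occur → occurs.
Reactor cooling lost [AND]: Heat-sink path lost=occurs, Makeup line inoperative=occurs, Heat-sink path 2 inoperative=occurs, #3 heat exchanger 2 failed=occurs → all inputs occur → occurs.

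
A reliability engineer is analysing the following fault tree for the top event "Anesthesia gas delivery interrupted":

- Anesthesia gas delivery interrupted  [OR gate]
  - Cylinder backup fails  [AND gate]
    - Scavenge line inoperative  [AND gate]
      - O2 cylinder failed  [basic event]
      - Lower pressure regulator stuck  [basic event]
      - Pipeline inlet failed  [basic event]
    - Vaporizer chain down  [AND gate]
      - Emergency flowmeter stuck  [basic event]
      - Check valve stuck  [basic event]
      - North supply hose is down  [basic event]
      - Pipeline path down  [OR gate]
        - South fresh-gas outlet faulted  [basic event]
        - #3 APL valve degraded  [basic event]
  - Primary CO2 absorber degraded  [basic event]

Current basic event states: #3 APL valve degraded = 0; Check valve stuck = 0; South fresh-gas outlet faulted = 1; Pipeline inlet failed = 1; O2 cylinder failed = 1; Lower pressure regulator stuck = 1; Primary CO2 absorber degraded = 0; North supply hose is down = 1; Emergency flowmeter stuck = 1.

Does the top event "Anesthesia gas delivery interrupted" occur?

Scavenge line inoperative [AND]: O2 cylinder failed=occurs, Lower pressure regulator stuck=occurs, Pipeline inlet failed=occurs → all inputs occur → occurs.
Pipeline path down [OR]: South fresh-gas outlet faulted=occurs, #3 APL valve degraded=not → at least one input occurs → occurs.
Vaporizer chain down [AND]: Emergency flowmeter stuck=occurs, Check valve stuck=not, North supply hose is down=occurs, Pipeline path down=occurs → not all inputs occur → does not occur.
Cylinder backup fails [AND]: Scavenge line inoperative=occurs, Vaporizer chain down=not → not all inputs occur → does not occur.
Anesthesia gas delivery interrupted [OR]: Cylinder backup fails=not, Primary CO2 absorber degraded=not → no input occurs → does not occur.

No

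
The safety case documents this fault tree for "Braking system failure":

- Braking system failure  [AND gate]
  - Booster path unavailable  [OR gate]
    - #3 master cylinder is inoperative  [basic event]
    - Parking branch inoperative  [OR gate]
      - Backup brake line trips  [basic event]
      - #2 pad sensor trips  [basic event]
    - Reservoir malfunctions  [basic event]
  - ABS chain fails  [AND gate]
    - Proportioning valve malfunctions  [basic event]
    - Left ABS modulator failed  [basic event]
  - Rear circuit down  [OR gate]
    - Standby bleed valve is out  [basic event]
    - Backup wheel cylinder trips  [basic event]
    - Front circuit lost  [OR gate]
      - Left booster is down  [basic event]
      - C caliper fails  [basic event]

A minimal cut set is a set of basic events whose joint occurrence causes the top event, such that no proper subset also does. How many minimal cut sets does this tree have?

Parking branch inoperative [OR]: union of children's cut sets → 2 cut set(s).
Booster path unavailable [OR]: union of children's cut sets → 4 cut set(s).
ABS chain fails [AND]: one cut set from each child combined → 1 × 1 = 1 cut set(s).
Front circuit lost [OR]: union of children's cut sets → 2 cut set(s).
Rear circuit down [OR]: union of children's cut sets → 4 cut set(s).
Braking system failure [AND]: one cut set from each child combined → 4 × 1 × 4 = 16 cut set(s).

16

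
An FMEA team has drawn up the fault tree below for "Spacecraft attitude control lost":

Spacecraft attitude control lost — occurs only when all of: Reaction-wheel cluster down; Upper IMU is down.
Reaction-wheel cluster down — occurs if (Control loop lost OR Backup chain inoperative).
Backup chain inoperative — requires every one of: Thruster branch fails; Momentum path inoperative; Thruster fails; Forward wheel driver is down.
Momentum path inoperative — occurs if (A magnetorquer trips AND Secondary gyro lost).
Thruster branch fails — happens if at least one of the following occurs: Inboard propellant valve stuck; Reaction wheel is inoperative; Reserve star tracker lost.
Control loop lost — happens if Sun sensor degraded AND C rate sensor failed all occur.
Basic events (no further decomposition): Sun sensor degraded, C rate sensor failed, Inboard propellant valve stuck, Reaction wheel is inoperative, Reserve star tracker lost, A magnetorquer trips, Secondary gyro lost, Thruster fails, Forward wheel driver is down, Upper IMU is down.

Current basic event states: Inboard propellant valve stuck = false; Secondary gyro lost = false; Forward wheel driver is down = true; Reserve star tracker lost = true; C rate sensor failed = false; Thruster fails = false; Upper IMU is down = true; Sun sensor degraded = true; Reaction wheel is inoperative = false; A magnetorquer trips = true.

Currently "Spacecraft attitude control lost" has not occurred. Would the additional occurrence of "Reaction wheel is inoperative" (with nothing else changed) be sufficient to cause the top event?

Counterfactual: set "Reaction wheel is inoperative" to occurred.
Control loop lost [AND]: Sun sensor degraded=occurs, C rate sensor failed=not → not all inputs occur → does not occur.
Thruster branch fails [OR]: Inboard propellant valve stuck=not, Reaction wheel is inoperative=occurs, Reserve star tracker lost=occurs → at least one input occurs → occurs.
Momentum path inoperative [AND]: A magnetorquer trips=occurs, Secondary gyro lost=not → not all inputs occur → does not occur.
Backup chain inoperative [AND]: Thruster branch fails=occurs, Momentum path inoperative=not, Thruster fails=not, Forward wheel driver is down=occurs → not all inputs occur → does not occur.
Reaction-wheel cluster down [OR]: Control loop lost=not, Backup chain inoperative=not → no input occurs → does not occur.
Spacecraft attitude control lost [AND]: Reaction-wheel cluster down=not, Upper IMU is down=occurs → not all inputs occur → does not occur.

No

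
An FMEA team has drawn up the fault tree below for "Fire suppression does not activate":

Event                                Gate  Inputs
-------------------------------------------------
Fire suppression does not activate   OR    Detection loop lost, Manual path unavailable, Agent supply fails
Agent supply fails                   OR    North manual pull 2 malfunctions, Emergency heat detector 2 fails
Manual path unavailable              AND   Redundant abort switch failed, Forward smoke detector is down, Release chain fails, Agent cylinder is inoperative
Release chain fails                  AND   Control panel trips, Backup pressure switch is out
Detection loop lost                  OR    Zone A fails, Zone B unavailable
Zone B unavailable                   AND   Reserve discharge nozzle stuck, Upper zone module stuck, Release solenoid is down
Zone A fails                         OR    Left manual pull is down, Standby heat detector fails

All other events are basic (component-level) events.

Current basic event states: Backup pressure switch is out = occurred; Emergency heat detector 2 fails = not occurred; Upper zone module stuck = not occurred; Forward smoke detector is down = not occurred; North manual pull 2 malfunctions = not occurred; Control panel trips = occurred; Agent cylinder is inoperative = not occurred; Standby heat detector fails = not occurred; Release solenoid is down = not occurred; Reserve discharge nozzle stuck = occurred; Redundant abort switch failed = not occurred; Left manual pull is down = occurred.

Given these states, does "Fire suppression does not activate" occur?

Yes

Zone A fails [OR]: Left manual pull is down=occurs, Standby heat detector fails=not → at least one input occurs → occurs.
Zone B unavailable [AND]: Reserve discharge nozzle stuck=occurs, Upper zone module stuck=not, Release solenoid is down=not → not all inputs occur → does not occur.
Detection loop lost [OR]: Zone A fails=occurs, Zone B unavailable=not → at least one input occurs → occurs.
Release chain fails [AND]: Control panel trips=occurs, Backup pressure switch is out=occurs → all inputs occur → occurs.
Manual path unavailable [AND]: Redundant abort switch failed=not, Forward smoke detector is down=not, Release chain fails=occurs, Agent cylinder is inoperative=not → not all inputs occur → does not occur.
Agent supply fails [OR]: North manual pull 2 malfunctions=not, Emergency heat detector 2 fails=not → no input occurs → does not occur.
Fire suppression does not activate [OR]: Detection loop lost=occurs, Manual path unavailable=not, Agent supply fails=not → at least one input occurs → occurs.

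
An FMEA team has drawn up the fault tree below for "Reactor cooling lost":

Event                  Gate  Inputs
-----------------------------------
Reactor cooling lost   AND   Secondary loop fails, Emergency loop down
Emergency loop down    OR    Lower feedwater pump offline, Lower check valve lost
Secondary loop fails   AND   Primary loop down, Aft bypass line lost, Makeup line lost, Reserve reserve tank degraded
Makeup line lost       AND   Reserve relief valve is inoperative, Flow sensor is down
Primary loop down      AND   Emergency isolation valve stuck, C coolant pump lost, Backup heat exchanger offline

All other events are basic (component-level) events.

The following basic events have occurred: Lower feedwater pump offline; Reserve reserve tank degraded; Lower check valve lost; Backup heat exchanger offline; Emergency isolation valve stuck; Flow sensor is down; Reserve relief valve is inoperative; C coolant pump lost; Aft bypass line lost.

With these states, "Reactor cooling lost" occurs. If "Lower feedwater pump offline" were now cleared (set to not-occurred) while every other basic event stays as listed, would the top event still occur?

Counterfactual: set "Lower feedwater pump offline" to not occurred.
Primary loop down [AND]: Emergency isolation valve stuck=occurs, C coolant pump lost=occurs, Backup heat exchanger offline=occurs → all inputs occur → occurs.
Makeup line lost [AND]: Reserve relief valve is inoperative=occurs, Flow sensor is down=occurs → all inputs occur → occurs.
Secondary loop fails [AND]: Primary loop down=occurs, Aft bypass line lost=occurs, Makeup line lost=occurs, Reserve reserve tank degraded=occurs → all inputs occur → occurs.
Emergency loop down [OR]: Lower feedwater pump offline=not, Lower check valve lost=occurs → at least one input occurs → occurs.
Reactor cooling lost [AND]: Secondary loop fails=occurs, Emergency loop down=occurs → all inputs occur → occurs.

Yes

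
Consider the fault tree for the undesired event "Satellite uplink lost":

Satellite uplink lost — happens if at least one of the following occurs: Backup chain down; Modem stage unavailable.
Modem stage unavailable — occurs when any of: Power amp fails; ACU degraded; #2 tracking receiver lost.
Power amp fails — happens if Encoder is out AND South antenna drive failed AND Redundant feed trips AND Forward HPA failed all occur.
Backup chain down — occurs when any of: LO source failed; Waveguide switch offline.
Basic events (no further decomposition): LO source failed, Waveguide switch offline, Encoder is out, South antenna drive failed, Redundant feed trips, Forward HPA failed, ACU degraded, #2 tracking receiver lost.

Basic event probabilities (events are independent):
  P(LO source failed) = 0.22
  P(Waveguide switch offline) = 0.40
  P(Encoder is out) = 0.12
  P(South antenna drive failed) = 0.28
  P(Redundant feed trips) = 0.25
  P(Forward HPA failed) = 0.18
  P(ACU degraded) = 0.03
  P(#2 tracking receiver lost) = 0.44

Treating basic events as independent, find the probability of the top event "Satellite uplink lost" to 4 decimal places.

P(Backup chain down) [OR] = 1 − (1−0.22) × (1−0.40) = 0.532000
P(Power amp fails) [AND] = 0.12 × 0.28 × 0.25 × 0.18 = 0.001512
P(Modem stage unavailable) [OR] = 1 − (1−0.001512) × (1−0.03) × (1−0.44) = 0.457621
P(Satellite uplink lost) [OR] = 1 − (1−0.532000) × (1−0.457621) = 0.746167
Rounded to 4 decimal places: P(Satellite uplink lost) ≈ 0.7462.

0.7462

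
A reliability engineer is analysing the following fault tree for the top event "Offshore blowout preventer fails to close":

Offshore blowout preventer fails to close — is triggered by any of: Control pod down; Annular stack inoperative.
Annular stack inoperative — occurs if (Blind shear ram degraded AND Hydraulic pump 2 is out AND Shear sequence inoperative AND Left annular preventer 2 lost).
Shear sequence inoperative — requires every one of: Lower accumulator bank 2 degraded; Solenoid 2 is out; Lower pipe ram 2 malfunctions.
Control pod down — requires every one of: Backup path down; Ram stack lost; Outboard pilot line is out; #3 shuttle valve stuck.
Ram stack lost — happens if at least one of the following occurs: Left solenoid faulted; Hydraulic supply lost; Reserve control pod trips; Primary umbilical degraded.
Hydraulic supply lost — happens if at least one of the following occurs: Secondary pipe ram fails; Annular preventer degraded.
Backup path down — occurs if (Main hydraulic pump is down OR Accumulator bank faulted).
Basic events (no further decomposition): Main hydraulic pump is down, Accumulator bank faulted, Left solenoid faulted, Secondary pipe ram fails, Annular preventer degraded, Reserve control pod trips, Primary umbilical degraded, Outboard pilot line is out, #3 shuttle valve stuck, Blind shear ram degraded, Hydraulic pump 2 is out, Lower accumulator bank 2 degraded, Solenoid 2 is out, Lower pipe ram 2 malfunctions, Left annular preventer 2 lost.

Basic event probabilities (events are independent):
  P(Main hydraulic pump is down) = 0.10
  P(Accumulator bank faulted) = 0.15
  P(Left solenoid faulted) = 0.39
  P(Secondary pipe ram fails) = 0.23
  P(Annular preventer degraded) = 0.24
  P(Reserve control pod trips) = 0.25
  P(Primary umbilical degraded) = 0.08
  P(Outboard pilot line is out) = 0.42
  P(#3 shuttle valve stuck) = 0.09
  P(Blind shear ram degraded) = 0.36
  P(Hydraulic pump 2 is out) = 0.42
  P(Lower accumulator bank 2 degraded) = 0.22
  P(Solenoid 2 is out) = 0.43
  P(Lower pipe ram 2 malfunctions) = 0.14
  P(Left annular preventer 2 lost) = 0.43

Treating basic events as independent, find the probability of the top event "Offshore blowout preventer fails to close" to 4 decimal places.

0.0076

P(Backup path down) [OR] = 1 − (1−0.10) × (1−0.15) = 0.235000
P(Hydraulic supply lost) [OR] = 1 − (1−0.23) × (1−0.24) = 0.414800
P(Ram stack lost) [OR] = 1 − (1−0.39) × (1−0.414800) × (1−0.25) × (1−0.08) = 0.753689
P(Control pod down) [AND] = 0.235000 × 0.753689 × 0.42 × 0.09 = 0.006695
P(Shear sequence inoperative) [AND] = 0.22 × 0.43 × 0.14 = 0.013244
P(Annular stack inoperative) [AND] = 0.36 × 0.42 × 0.013244 × 0.43 = 0.000861
P(Offshore blowout preventer fails to close) [OR] = 1 − (1−0.006695) × (1−0.000861) = 0.007550
Rounded to 4 decimal places: P(Offshore blowout preventer fails to close) ≈ 0.0076.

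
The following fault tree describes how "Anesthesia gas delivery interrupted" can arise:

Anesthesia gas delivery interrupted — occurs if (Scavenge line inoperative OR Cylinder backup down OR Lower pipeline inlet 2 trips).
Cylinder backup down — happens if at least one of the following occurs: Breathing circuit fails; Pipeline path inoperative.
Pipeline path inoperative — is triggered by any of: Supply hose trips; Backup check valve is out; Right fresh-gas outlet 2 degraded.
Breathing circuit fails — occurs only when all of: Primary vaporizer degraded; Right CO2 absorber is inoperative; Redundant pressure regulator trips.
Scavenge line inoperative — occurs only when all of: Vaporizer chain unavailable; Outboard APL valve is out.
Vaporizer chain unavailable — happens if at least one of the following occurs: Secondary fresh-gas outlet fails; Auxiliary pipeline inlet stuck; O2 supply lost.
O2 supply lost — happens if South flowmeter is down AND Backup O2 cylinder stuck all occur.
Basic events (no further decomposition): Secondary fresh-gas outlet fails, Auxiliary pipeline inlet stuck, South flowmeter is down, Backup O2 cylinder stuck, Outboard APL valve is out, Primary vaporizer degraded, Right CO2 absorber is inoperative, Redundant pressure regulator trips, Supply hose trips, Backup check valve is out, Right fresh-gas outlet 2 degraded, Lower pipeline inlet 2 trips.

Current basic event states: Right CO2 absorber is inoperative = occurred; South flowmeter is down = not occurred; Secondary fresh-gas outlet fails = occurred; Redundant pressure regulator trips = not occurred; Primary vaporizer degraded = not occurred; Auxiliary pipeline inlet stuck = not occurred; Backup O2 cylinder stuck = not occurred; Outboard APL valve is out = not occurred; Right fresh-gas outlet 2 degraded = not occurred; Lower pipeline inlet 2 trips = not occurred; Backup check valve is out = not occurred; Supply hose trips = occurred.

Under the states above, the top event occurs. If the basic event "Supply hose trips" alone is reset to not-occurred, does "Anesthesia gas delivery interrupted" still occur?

No

Counterfactual: set "Supply hose trips" to not occurred.
O2 supply lost [AND]: South flowmeter is down=not, Backup O2 cylinder stuck=not → not all inputs occur → does not occur.
Vaporizer chain unavailable [OR]: Secondary fresh-gas outlet fails=occurs, Auxiliary pipeline inlet stuck=not, O2 supply lost=not → at least one input occurs → occurs.
Scavenge line inoperative [AND]: Vaporizer chain unavailable=occurs, Outboard APL valve is out=not → not all inputs occur → does not occur.
Breathing circuit fails [AND]: Primary vaporizer degraded=not, Right CO2 absorber is inoperative=occurs, Redundant pressure regulator trips=not → not all inputs occur → does not occur.
Pipeline path inoperative [OR]: Supply hose trips=not, Backup check valve is out=not, Right fresh-gas outlet 2 degraded=not → no input occurs → does not occur.
Cylinder backup down [OR]: Breathing circuit fails=not, Pipeline path inoperative=not → no input occurs → does not occur.
Anesthesia gas delivery interrupted [OR]: Scavenge line inoperative=not, Cylinder backup down=not, Lower pipeline inlet 2 trips=not → no input occurs → does not occur.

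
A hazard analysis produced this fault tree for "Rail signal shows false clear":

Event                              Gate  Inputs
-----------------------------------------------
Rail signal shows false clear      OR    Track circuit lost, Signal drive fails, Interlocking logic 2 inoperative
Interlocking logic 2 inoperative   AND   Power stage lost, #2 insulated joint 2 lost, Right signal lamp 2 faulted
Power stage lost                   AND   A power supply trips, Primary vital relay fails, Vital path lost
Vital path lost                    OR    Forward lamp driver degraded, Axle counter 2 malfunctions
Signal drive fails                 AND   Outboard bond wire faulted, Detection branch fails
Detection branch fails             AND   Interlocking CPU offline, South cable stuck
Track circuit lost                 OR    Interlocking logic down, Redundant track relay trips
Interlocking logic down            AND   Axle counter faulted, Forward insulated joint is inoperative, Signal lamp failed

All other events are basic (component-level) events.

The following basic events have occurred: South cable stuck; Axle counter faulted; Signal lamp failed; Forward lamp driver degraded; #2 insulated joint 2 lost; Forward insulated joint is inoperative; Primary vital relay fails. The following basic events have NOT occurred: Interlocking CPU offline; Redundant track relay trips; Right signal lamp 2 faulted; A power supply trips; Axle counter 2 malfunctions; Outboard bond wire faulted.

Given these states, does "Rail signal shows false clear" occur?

Yes

Interlocking logic down [AND]: Axle counter faulted=occurs, Forward insulated joint is inoperative=occurs, Signal lamp failed=occurs → all inputs occur → occurs.
Track circuit lost [OR]: Interlocking logic down=occurs, Redundant track relay trips=not → at least one input occurs → occurs.
Detection branch fails [AND]: Interlocking CPU offline=not, South cable stuck=occurs → not all inputs occur → does not occur.
Signal drive fails [AND]: Outboard bond wire faulted=not, Detection branch fails=not → not all inputs occur → does not occur.
Vital path lost [OR]: Forward lamp driver degraded=occurs, Axle counter 2 malfunctions=not → at least one input occurs → occurs.
Power stage lost [AND]: A power supply trips=not, Primary vital relay fails=occurs, Vital path lost=occurs → not all inputs occur → does not occur.
Interlocking logic 2 inoperative [AND]: Power stage lost=not, #2 insulated joint 2 lost=occurs, Right signal lamp 2 faulted=not → not all inputs occur → does not occur.
Rail signal shows false clear [OR]: Track circuit lost=occurs, Signal drive fails=not, Interlocking logic 2 inoperative=not → at least one input occurs → occurs.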